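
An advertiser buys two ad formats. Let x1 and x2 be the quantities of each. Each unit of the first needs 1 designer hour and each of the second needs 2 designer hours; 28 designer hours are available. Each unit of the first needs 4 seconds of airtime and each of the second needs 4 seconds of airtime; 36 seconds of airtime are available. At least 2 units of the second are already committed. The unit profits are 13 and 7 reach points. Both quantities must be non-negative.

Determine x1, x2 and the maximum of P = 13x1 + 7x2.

x1 = 7, x2 = 2, maximum P = 105

Corner points and P = 13x1 + 7x2:
  (0, 9) → P = 63
  (0, 2) → P = 14
  (7, 2) → P = 105

The optimum lies where 4x1 + 4x2 = 36 and x2 = 2.
Solving simultaneously gives x1 = 7, x2 = 2.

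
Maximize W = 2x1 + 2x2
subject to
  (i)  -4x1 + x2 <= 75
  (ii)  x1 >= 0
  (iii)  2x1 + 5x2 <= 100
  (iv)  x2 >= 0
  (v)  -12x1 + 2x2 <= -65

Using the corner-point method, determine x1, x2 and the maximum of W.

x1 = 50, x2 = 0, maximum W = 100

The binding constraints are 2x1 + 5x2 = 100 and x2 = 0.
Solving simultaneously gives x1 = 50, x2 = 0.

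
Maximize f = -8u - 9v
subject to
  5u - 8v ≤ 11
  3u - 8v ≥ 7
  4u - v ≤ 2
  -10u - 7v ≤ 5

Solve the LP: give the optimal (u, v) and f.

u = 9/38, v = -20/19, maximum f = 144/19

The optimum lies where 4u - v = 2 and -10u - 7v = 5.
Solving simultaneously gives u = 9/38, v = -20/19.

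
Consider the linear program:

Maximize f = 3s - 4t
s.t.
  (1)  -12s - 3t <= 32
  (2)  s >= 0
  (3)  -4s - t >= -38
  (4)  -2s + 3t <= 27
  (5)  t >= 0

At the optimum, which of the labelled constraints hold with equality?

Extreme points and f = 3s - 4t:
  (0, 9) → f = -36
  (0, 0) → f = 0
  (87/14, 92/7) → f = -475/14
  (19/2, 0) → f = 57/2

The maximum is at (19/2, 0). Substituting into each constraint, equality holds for (3) and (5); the remaining constraints have slack.

(3) and (5)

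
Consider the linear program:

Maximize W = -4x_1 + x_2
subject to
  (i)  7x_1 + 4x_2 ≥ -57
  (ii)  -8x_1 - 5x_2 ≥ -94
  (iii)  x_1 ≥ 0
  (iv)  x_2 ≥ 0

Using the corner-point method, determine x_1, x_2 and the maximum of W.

Vertices and W = -4x_1 + x_2:
  (0, 94/5) → W = 94/5
  (47/4, 0) → W = -47
  (0, 0) → W = 0

x_1 = 0, x_2 = 94/5, maximum W = 94/5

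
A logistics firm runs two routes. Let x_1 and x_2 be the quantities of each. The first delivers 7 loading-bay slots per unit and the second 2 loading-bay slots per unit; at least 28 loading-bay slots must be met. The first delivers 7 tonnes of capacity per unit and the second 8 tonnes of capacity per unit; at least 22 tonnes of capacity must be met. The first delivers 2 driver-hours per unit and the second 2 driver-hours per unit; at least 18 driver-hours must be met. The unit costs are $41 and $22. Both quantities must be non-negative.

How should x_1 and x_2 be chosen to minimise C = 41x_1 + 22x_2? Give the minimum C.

x_1 = 2, x_2 = 7, minimum C = 236

Corner points and C = 41x_1 + 22x_2:
  (0, 14) → C = 308
  (9, 0) → C = 369
  (2, 7) → C = 236
The feasible region is unbounded (it extends along (0, 1), (1, 0)), but C strictly increases along every unbounded feasible direction, so there is no improving ray and the minimum is attained at a vertex.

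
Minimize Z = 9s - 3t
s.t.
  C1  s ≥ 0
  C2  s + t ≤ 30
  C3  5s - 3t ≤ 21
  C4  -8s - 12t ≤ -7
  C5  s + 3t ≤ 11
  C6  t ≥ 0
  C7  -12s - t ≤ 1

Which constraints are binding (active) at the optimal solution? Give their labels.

Extreme points and Z = 9s - 3t:
  (0, 7/12) → Z = -7/4
  (0, 11/3) → Z = -11
  (16/3, 17/9) → Z = 127/3
  (21/5, 0) → Z = 189/5
  (7/8, 0) → Z = 63/8

The minimum is at (0, 11/3). Substituting into each constraint, equality holds for C1 and C5; the remaining constraints have slack.

C1 and C5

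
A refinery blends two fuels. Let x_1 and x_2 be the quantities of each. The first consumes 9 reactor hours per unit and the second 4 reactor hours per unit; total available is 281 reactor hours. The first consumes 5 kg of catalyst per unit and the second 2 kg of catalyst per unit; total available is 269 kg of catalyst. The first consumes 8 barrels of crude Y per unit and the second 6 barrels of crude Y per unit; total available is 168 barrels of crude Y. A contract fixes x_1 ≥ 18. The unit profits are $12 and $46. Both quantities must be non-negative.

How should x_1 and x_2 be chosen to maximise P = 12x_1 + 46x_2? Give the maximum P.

x_1 = 18, x_2 = 4, maximum P = 400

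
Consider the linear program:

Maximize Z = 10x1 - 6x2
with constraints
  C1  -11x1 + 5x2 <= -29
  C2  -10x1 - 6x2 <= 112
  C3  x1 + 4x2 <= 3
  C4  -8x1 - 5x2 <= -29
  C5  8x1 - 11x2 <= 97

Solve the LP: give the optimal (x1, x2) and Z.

Vertices and Z = 10x1 - 6x2:
  (101/27, -5/27) → Z = 1040/27
  (421/43, -73/43) → Z = 4648/43
  (201/32, -17/4) → Z = 1413/16

The optimum lies where x1 + 4x2 = 3 and 8x1 - 11x2 = 97.
Solving simultaneously gives x1 = 421/43, x2 = -73/43.

x1 = 421/43, x2 = -73/43, maximum Z = 4648/43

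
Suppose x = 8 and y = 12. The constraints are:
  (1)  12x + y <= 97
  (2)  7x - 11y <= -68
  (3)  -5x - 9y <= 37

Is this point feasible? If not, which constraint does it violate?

Constraint (1): 12x + y = 108, which is not ≤ 97. All other constraints are satisfied.

not feasible — violates (1)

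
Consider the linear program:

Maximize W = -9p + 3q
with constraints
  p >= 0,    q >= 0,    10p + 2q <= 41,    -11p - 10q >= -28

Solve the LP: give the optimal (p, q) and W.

p = 0, q = 14/5, maximum W = 42/5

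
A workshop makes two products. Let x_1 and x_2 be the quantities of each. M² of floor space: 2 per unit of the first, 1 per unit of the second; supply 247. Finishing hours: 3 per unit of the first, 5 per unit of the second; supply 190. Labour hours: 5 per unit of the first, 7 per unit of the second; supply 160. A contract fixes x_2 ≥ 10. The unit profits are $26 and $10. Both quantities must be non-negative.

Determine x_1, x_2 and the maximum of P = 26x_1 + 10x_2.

x_1 = 18, x_2 = 10, maximum P = 568

Extreme points and P = 26x_1 + 10x_2:
  (0, 160/7) → P = 1600/7
  (0, 10) → P = 100
  (18, 10) → P = 568

At the optimal vertex, 5x_1 + 7x_2 = 160 and x_2 = 10.
Solving simultaneously gives x_1 = 18, x_2 = 10.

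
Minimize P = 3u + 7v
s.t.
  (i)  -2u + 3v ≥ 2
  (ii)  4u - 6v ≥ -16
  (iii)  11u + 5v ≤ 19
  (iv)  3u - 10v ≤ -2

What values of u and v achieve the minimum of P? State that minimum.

Vertices and P = 3u + 7v:
  (47/43, 60/43) → P = 561/43
  (-14/11, -2/11) → P = -56/11
  (17/43, 126/43) → P = 933/43
  (-74/11, -20/11) → P = -362/11

u = -74/11, v = -20/11, minimum P = -362/11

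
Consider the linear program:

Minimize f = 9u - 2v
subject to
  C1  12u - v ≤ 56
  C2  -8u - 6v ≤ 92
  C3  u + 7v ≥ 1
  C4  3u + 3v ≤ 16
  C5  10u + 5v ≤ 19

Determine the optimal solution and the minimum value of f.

u = -62, v = 202/3, minimum f = -2078/3

Extreme points and f = 9u - 2v:
  (-13, 2) → f = -121
  (-62, 202/3) → f = -2078/3
  (128/65, -9/65) → f = 18
  (-23/15, 103/15) → f = -413/15

The optimum lies where -8u - 6v = 92 and 3u + 3v = 16.
Solving simultaneously gives u = -62, v = 202/3.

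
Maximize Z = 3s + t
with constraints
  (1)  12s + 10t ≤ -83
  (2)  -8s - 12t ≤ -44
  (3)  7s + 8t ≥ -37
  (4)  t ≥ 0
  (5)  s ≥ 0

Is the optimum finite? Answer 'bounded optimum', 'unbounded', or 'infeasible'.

The boundaries 12s + 10t = -83 and -8s - 12t = -44 meet at (-359/16, 149/8), but that point violates s ≥ 0. Every candidate vertex is excluded by some other constraint, so the feasible region is empty.

infeasible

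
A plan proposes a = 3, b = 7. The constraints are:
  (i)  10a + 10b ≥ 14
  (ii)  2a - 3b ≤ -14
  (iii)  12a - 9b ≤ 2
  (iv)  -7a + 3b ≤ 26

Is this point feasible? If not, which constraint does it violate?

feasible

(i): 100 ≥ 14 ✓
(ii): -15 ≤ -14 ✓
(iii): -27 ≤ 2 ✓
(iv): 0 ≤ 26 ✓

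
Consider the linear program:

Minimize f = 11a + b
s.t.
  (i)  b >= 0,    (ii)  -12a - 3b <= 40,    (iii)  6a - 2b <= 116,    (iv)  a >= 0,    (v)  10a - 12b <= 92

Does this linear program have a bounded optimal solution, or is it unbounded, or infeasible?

bounded optimum

Extreme points and f = 11a + b:
  (0, 0) → f = 0
  (46/5, 0) → f = 506/5
  (302/13, 152/13) → f = 3474/13
The feasible region has finitely many vertices and no improving ray; the minimum is 0 at (0, 0).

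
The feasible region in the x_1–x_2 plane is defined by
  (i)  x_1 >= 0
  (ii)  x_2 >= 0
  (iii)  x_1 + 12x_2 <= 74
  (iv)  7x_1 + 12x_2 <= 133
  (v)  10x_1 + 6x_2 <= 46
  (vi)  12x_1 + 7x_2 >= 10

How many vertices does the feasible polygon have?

5

The feasible vertices (each the meet of two boundaries and inside every other half-plane) are:
  (0, 37/6)
  (0, 10/7)
  (23/5, 0)
  (5/6, 0)
  (18/19, 347/57)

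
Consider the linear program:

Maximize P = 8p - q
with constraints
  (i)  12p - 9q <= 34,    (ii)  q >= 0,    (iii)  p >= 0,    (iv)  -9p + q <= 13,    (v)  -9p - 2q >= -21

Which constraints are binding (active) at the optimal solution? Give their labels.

(ii) and (v)

Feasible corners and P = 8p - q:
  (0, 0) → P = 0
  (7/3, 0) → P = 56/3
  (0, 21/2) → P = -21/2

The maximum is at (7/3, 0). Substituting into each constraint, equality holds for (ii) and (v); the remaining constraints have slack.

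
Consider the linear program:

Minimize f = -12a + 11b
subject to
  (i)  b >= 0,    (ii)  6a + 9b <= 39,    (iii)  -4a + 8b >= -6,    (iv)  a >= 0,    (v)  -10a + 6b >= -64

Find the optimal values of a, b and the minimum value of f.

a = 61/14, b = 10/7, minimum f = -256/7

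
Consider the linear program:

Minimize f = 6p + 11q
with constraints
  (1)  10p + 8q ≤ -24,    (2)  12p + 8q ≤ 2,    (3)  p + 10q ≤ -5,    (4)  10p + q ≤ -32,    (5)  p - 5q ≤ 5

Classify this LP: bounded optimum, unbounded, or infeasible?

unbounded

From the feasible point (-35/11, -2/11), moving in the direction (-10, 1) keeps every constraint satisfied while f decreases without bound.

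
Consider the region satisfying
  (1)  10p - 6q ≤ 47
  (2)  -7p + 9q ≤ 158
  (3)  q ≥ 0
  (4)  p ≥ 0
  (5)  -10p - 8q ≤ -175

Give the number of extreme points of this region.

3

The feasible vertices (each the meet of two boundaries and inside every other half-plane) are:
  (457/16, 1909/48)
  (713/70, 64/7)
  (311/146, 2805/146)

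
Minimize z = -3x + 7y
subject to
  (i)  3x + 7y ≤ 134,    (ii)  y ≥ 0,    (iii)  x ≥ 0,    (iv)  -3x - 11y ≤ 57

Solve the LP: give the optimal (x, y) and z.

x = 134/3, y = 0, minimum z = -134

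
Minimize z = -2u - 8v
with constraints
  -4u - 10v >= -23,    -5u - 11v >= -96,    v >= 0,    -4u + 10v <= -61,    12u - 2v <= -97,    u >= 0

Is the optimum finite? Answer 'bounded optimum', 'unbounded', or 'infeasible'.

The boundaries 12u - 2v = -97 and u = 0 meet at (0, 97/2), but that point violates -4u - 10v ≥ -23. Every candidate vertex is excluded by some other constraint, so the feasible region is empty.

infeasible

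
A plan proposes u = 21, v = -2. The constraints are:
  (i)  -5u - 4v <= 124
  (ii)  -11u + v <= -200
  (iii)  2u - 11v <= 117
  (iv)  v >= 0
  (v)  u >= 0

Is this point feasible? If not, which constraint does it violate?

not feasible — violates (iv)

Constraint (iv): v = -2, which is not ≥ 0. All other constraints are satisfied.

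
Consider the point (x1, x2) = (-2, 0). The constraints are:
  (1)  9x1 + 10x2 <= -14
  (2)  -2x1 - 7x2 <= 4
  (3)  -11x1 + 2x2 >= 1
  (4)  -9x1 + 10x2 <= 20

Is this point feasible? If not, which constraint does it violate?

feasible

(1): -18 ≤ -14 ✓
(2): 4 ≤ 4 ✓
(3): 22 ≥ 1 ✓
(4): 18 ≤ 20 ✓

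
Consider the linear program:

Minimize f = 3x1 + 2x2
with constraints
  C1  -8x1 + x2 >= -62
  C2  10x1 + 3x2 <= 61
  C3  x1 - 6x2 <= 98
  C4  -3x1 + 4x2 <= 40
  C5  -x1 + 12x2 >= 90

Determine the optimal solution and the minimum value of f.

Feasible corners and f = 3x1 + 2x2:
  (124/49, 583/49) → f = 1538/49
  (154/41, 961/123) → f = 3308/123
  (-15/4, 115/16) → f = 25/8

x1 = -15/4, x2 = 115/16, minimum f = 25/8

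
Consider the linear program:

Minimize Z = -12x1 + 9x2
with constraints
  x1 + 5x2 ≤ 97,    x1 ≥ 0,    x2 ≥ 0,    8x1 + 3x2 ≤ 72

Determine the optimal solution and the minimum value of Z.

Corner points and Z = -12x1 + 9x2:
  (0, 97/5) → Z = 873/5
  (69/37, 704/37) → Z = 5508/37
  (0, 0) → Z = 0
  (9, 0) → Z = -108

At the optimal vertex, x2 = 0 and 8x1 + 3x2 = 72.
Solving simultaneously gives x1 = 9, x2 = 0.

x1 = 9, x2 = 0, minimum Z = -108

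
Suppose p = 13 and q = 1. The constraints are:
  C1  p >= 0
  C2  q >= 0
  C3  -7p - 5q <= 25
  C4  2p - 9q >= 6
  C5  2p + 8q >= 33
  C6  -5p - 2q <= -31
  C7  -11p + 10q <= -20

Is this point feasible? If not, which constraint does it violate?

feasible

C1: 13 ≥ 0 ✓
C2: 1 ≥ 0 ✓
C3: -96 ≤ 25 ✓
C4: 17 ≥ 6 ✓
C5: 34 ≥ 33 ✓
C6: -67 ≤ -31 ✓
C7: -133 ≤ -20 ✓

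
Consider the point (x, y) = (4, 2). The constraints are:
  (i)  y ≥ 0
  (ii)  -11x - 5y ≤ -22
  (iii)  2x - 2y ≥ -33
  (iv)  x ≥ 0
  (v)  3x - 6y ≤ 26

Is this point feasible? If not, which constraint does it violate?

(i): 2 ≥ 0 ✓
(ii): -54 ≤ -22 ✓
(iii): 4 ≥ -33 ✓
(iv): 4 ≥ 0 ✓
(v): 0 ≤ 26 ✓

feasible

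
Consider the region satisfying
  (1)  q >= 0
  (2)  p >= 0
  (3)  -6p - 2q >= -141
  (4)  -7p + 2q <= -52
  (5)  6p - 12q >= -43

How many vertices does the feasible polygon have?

4

The feasible vertices (each the meet of two boundaries and inside every other half-plane) are:
  (47/2, 0)
  (52/7, 0)
  (803/42, 92/7)
  (355/36, 613/72)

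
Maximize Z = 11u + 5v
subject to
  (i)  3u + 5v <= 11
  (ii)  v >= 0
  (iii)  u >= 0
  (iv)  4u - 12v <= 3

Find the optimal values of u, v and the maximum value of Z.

u = 21/8, v = 5/8, maximum Z = 32

Vertices and Z = 11u + 5v:
  (0, 11/5) → Z = 11
  (21/8, 5/8) → Z = 32
  (0, 0) → Z = 0
  (3/4, 0) → Z = 33/4

At the optimal vertex, 3u + 5v = 11 and 4u - 12v = 3.
Solving simultaneously gives u = 21/8, v = 5/8.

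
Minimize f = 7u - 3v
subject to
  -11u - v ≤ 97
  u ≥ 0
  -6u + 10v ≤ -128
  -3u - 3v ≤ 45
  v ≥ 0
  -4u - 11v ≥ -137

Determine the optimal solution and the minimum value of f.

Extreme points and f = 7u - 3v:
  (64/3, 0) → f = 448/3
  (1389/53, 155/53) → f = 9258/53
  (137/4, 0) → f = 959/4

The optimum lies where -6u + 10v = -128 and v = 0.
Solving simultaneously gives u = 64/3, v = 0.

u = 64/3, v = 0, minimum f = 448/3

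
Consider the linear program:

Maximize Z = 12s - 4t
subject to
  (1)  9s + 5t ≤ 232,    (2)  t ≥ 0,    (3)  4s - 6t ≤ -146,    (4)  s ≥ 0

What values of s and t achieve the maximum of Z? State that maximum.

s = 331/37, t = 1121/37, maximum Z = -512/37

Corner points and Z = 12s - 4t:
  (331/37, 1121/37) → Z = -512/37
  (0, 232/5) → Z = -928/5
  (0, 73/3) → Z = -292/3

At the optimal vertex, 9s + 5t = 232 and 4s - 6t = -146.
Solving simultaneously gives s = 331/37, t = 1121/37.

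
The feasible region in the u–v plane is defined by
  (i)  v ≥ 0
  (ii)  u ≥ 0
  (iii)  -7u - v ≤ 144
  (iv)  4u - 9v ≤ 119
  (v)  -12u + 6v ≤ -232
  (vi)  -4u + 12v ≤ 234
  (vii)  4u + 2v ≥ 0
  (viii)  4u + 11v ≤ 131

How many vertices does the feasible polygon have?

Intersecting each pair of boundary lines and keeping only the points that satisfy every inequality leaves:
  (119/4, 0)
  (58/3, 0)
  (311/10, 3/5)
  (1669/78, 161/39)

4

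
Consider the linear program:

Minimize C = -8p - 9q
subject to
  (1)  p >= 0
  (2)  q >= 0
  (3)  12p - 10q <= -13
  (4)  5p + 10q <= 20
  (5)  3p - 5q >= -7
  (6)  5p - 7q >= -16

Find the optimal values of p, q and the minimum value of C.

p = 1/6, q = 3/2, minimum C = -89/6

Corner points and C = -8p - 9q:
  (0, 13/10) → C = -117/10
  (0, 7/5) → C = -63/5
  (1/6, 3/2) → C = -89/6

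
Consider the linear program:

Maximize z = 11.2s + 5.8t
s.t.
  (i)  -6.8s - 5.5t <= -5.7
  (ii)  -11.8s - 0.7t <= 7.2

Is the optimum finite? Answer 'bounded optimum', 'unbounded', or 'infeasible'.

From the feasible point (-4359/6014, 5811/3007), moving in the direction (5.5, -6.8) keeps every constraint satisfied while z increases without bound.

unbounded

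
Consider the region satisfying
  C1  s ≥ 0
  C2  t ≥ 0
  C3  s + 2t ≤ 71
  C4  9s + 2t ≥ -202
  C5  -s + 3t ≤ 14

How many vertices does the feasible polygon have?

4

Pairwise boundary intersections that survive every other constraint:
  (0, 0)
  (0, 14/3)
  (71, 0)
  (37, 17)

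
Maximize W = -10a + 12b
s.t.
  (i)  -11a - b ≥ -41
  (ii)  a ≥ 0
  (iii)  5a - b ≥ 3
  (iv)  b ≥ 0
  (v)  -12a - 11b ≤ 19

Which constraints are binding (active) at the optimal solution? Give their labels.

Corner points and W = -10a + 12b:
  (11/4, 43/4) → W = 203/2
  (41/11, 0) → W = -410/11
  (3/5, 0) → W = -6

The maximum is at (11/4, 43/4). Substituting into each constraint, equality holds for (i) and (iii); the remaining constraints have slack.

(i) and (iii)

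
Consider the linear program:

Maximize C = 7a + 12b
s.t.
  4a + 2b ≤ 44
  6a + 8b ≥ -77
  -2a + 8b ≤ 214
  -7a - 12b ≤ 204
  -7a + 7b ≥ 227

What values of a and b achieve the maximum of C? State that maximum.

Corner points and C = 7a + 12b:
  (-291/8, 565/32) → C = -171/4
  (-2355/98, 823/98) → C = -6609/98
  (-53/7, 174/7) → C = 1717/7

The optimum lies where -2a + 8b = 214 and -7a + 7b = 227.
Solving simultaneously gives a = -53/7, b = 174/7.

a = -53/7, b = 174/7, maximum C = 1717/7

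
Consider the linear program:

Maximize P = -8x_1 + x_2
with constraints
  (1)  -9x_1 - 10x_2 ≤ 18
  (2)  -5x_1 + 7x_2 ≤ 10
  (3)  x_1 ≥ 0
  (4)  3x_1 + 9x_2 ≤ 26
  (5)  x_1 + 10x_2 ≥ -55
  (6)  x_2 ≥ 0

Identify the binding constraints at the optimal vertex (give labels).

Vertices and P = -8x_1 + x_2:
  (0, 10/7) → P = 10/7
  (46/33, 80/33) → P = -96/11
  (0, 0) → P = 0
  (26/3, 0) → P = -208/3

The maximum is at (0, 10/7). Substituting into each constraint, equality holds for (2) and (3); the remaining constraints have slack.

(2) and (3)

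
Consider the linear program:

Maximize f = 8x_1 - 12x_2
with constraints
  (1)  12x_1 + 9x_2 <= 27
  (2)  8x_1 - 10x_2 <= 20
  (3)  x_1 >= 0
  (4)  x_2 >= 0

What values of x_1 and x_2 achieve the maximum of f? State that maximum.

x_1 = 9/4, x_2 = 0, maximum f = 18

Extreme points and f = 8x_1 - 12x_2:
  (0, 3) → f = -36
  (9/4, 0) → f = 18
  (0, 0) → f = 0

The optimum lies where 12x_1 + 9x_2 = 27 and x_2 = 0.
Solving simultaneously gives x_1 = 9/4, x_2 = 0.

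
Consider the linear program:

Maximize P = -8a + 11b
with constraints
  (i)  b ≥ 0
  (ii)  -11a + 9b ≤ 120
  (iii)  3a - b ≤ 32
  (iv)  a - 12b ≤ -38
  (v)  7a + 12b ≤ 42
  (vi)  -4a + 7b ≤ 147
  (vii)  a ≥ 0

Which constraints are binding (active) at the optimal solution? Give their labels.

Vertices and P = -8a + 11b:
  (1/2, 77/24) → P = 751/24
  (0, 19/6) → P = 209/6
  (0, 7/2) → P = 77/2

The maximum is at (0, 7/2). Substituting into each constraint, equality holds for (v) and (vii); the remaining constraints have slack.

(v) and (vii)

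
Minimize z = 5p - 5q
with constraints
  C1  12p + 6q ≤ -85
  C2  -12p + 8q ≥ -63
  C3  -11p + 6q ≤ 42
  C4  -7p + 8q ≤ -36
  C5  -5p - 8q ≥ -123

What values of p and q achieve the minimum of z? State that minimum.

Feasible corners and z = 5p - 5q:
  (-151/84, -74/7) → z = 3685/84
  (-232/69, -1027/138) → z = 2815/138
  (-357/8, -1197/16) → z = 2415/16
  (-12, -15) → z = 15

At the optimal vertex, -11p + 6q = 42 and -7p + 8q = -36.
Solving simultaneously gives p = -12, q = -15.

p = -12, q = -15, minimum z = 15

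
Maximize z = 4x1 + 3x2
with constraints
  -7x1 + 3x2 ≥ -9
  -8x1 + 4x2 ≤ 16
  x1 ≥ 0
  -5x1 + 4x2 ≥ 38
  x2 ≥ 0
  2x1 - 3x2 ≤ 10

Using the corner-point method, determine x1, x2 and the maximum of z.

x1 = 21, x2 = 46, maximum z = 222

Extreme points and z = 4x1 + 3x2:
  (21, 46) → z = 222
  (150/13, 311/13) → z = 1533/13
  (22/3, 56/3) → z = 256/3

The binding constraints are -7x1 + 3x2 = -9 and -8x1 + 4x2 = 16.
Solving simultaneously gives x1 = 21, x2 = 46.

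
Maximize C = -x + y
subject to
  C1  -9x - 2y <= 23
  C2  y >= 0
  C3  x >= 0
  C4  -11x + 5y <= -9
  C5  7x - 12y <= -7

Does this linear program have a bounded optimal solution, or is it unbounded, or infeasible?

From the feasible point (143/97, 140/97), moving in the direction (5, 11) keeps every constraint satisfied while C increases without bound.

unbounded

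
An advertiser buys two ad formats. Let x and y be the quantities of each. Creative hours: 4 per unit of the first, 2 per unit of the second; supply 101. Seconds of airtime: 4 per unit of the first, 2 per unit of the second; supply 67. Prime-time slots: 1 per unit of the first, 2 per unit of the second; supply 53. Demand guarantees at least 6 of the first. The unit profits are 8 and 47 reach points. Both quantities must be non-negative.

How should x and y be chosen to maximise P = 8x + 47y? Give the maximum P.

x = 6, y = 43/2, maximum P = 2117/2

Feasible corners and P = 8x + 47y:
  (67/4, 0) → P = 134
  (6, 0) → P = 48
  (6, 43/2) → P = 2117/2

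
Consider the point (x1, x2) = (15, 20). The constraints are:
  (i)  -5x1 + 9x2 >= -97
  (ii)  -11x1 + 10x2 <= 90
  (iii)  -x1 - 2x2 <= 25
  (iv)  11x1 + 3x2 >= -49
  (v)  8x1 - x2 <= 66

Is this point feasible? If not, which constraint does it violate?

Constraint (v): 8x1 - x2 = 100, which is not ≤ 66. All other constraints are satisfied.

not feasible — violates (v)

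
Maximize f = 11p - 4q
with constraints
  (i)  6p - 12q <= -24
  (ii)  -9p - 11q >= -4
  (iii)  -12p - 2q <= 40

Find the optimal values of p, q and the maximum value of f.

Corner points and f = 11p - 4q:
  (-36/29, 40/29) → f = -556/29
  (-44/13, 4/13) → f = -500/13
  (-224/57, 68/19) → f = -3280/57

The optimum lies where 6p - 12q = -24 and -9p - 11q = -4.
Solving simultaneously gives p = -36/29, q = 40/29.

p = -36/29, q = 40/29, maximum f = -556/29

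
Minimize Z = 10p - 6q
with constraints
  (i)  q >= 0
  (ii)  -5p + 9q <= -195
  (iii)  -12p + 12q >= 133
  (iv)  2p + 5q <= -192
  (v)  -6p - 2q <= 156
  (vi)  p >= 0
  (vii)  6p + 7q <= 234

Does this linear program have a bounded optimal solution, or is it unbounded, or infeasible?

The boundaries p = 0 and 6p + 7q = 234 meet at (0, 234/7), but that point violates -5p + 9q ≤ -195. Every candidate vertex is excluded by some other constraint, so the feasible region is empty.

infeasible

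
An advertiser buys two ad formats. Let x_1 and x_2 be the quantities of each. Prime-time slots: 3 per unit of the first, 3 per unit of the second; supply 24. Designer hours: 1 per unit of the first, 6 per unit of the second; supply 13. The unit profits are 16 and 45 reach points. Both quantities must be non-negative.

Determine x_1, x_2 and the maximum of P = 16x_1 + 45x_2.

x_1 = 7, x_2 = 1, maximum P = 157

Corner points and P = 16x_1 + 45x_2:
  (0, 0) → P = 0
  (0, 13/6) → P = 195/2
  (8, 0) → P = 128
  (7, 1) → P = 157

The binding constraints are 3x_1 + 3x_2 = 24 and x_1 + 6x_2 = 13.
Solving simultaneously gives x_1 = 7, x_2 = 1.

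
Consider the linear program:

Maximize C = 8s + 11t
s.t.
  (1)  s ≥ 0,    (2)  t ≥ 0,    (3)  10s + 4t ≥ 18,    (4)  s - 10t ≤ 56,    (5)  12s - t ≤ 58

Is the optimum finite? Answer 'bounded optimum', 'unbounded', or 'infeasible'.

From the feasible point (0, 9/2), moving in the direction (0, 1) keeps every constraint satisfied while C increases without bound.

unbounded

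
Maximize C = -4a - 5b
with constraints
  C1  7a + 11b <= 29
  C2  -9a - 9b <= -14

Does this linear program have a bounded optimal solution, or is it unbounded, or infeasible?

From the feasible point (-107/36, 163/36), moving in the direction (9, -9) keeps every constraint satisfied while C increases without bound.

unbounded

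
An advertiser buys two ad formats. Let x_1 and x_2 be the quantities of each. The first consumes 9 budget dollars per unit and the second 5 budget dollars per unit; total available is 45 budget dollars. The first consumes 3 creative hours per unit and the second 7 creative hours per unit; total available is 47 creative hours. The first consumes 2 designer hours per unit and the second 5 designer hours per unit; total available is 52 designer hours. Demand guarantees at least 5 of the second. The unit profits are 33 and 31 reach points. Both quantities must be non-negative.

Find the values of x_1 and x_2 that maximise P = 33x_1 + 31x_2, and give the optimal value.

Feasible corners and P = 33x_1 + 31x_2:
  (0, 47/7) → P = 1457/7
  (0, 5) → P = 155
  (5/3, 6) → P = 241
  (20/9, 5) → P = 685/3

x_1 = 5/3, x_2 = 6, maximum P = 241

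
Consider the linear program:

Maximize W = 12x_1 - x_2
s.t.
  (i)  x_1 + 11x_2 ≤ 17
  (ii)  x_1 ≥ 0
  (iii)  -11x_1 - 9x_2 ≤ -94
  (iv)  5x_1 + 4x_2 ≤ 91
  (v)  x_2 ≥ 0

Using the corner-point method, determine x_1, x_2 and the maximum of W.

x_1 = 17, x_2 = 0, maximum W = 204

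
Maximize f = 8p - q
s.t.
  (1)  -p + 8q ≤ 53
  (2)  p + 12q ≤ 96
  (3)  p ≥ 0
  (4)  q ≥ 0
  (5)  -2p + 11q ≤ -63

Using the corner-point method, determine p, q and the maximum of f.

p = 96, q = 0, maximum f = 768

Corner points and f = 8p - q:
  (96, 0) → f = 768
  (1812/35, 129/35) → f = 14367/35
  (63/2, 0) → f = 252

The binding constraints are p + 12q = 96 and q = 0.
Solving simultaneously gives p = 96, q = 0.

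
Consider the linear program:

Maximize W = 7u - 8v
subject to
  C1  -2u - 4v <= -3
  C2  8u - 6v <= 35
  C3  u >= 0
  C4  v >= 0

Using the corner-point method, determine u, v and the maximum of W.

Extreme points and W = 7u - 8v:
  (0, 3/4) → W = -6
  (3/2, 0) → W = 21/2
  (35/8, 0) → W = 245/8
The feasible region is unbounded (it extends along (0, 1), (3, 4)), but W strictly decreases along every unbounded feasible direction, so there is no improving ray and the maximum is attained at a vertex.

The optimum lies where 8u - 6v = 35 and v = 0.
Solving simultaneously gives u = 35/8, v = 0.

u = 35/8, v = 0, maximum W = 245/8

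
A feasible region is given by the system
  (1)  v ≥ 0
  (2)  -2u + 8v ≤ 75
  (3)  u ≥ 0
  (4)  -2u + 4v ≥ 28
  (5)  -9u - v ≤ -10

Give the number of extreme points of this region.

3

Pairwise boundary intersections that survive every other constraint:
  (19/2, 47/4)
  (5/74, 695/74)
  (6/19, 136/19)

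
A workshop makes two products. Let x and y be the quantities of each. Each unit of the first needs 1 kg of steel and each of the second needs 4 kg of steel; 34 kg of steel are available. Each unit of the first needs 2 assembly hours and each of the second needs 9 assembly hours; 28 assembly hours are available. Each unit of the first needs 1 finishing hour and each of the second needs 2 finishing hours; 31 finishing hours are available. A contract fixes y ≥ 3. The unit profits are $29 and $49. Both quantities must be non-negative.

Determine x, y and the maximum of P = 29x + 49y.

Vertices and P = 29x + 49y:
  (0, 28/9) → P = 1372/9
  (0, 3) → P = 147
  (1/2, 3) → P = 323/2

At the optimal vertex, 2x + 9y = 28 and y = 3.
Solving simultaneously gives x = 1/2, y = 3.

x = 1/2, y = 3, maximum P = 323/2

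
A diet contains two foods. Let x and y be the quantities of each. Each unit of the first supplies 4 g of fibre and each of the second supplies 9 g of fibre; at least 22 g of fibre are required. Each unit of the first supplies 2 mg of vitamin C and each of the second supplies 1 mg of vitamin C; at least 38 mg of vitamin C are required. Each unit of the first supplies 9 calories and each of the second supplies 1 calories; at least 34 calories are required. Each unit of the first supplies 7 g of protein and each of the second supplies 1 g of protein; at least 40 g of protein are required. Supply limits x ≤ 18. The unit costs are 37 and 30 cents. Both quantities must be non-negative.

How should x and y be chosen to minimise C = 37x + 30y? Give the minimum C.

Feasible corners and C = 37x + 30y:
  (0, 40) → C = 1200
  (2/5, 186/5) → C = 5654/5
  (18, 2) → C = 726
The feasible region is unbounded (it extends along (0, 1)), but C strictly increases along every unbounded feasible direction, so there is no improving ray and the minimum is attained at a vertex.

x = 18, y = 2, minimum C = 726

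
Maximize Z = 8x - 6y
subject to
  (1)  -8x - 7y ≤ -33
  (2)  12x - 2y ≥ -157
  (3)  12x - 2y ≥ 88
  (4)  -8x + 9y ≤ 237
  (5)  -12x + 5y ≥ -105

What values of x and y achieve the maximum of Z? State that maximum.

x = 225/31, y = -111/31, maximum Z = 2466/31

Vertices and Z = 8x - 6y:
  (341/50, -77/25) → Z = 1826/25
  (225/31, -111/31) → Z = 2466/31
  (633/46, 887/23) → Z = -2790/23
  (1065/34, 921/17) → Z = -1266/17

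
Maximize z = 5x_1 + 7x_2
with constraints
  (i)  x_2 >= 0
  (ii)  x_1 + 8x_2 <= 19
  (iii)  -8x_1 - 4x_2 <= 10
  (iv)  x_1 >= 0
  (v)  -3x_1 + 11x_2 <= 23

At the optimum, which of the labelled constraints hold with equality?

Vertices and z = 5x_1 + 7x_2:
  (19, 0) → z = 95
  (0, 0) → z = 0
  (5/7, 16/7) → z = 137/7
  (0, 23/11) → z = 161/11

The maximum is at (19, 0). Substituting into each constraint, equality holds for (i) and (ii); the remaining constraints have slack.

(i) and (ii)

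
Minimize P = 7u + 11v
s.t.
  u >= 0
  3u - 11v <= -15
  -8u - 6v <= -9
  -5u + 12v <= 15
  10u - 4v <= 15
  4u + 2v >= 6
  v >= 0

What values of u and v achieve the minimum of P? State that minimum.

u = 15/19, v = 30/19, minimum P = 435/19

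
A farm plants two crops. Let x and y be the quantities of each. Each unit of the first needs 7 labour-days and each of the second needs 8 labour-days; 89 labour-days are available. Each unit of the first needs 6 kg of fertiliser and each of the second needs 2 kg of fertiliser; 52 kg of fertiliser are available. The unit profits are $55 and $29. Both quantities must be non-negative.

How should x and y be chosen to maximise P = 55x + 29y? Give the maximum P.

Feasible corners and P = 55x + 29y:
  (0, 0) → P = 0
  (0, 89/8) → P = 2581/8
  (26/3, 0) → P = 1430/3
  (7, 5) → P = 530

The binding constraints are 7x + 8y = 89 and 6x + 2y = 52.
Solving simultaneously gives x = 7, y = 5.

x = 7, y = 5, maximum P = 530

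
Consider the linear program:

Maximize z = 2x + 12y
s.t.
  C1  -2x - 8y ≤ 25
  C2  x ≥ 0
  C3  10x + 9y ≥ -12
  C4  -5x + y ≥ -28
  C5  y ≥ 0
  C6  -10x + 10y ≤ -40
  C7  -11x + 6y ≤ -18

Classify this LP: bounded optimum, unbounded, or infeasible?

Vertices and z = 2x + 12y:
  (28/5, 0) → z = 56/5
  (6, 2) → z = 36
  (4, 0) → z = 8
The feasible region has finitely many vertices and no improving ray; the maximum is 36 at (6, 2).

bounded optimum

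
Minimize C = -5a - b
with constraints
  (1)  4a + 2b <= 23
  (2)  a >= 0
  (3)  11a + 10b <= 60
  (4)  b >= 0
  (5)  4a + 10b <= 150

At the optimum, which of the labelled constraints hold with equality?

Corner points and C = -5a - b:
  (0, 6) → C = -6
  (0, 0) → C = 0
  (60/11, 0) → C = -300/11

The minimum is at (60/11, 0). Substituting into each constraint, equality holds for (3) and (4); the remaining constraints have slack.

(3) and (4)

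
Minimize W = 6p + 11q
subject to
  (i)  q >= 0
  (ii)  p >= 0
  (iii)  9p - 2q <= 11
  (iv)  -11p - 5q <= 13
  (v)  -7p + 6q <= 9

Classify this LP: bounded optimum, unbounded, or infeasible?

Vertices and W = 6p + 11q:
  (0, 0) → W = 0
  (11/9, 0) → W = 22/3
  (0, 3/2) → W = 33/2
  (21/10, 79/20) → W = 1121/20
The feasible region has finitely many vertices and no improving ray; the minimum is 0 at (0, 0).

bounded optimum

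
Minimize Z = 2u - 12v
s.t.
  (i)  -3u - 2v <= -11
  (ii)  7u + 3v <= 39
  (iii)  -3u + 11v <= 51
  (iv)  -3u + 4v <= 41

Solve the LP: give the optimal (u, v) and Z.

u = 138/43, v = 237/43, minimum Z = -2568/43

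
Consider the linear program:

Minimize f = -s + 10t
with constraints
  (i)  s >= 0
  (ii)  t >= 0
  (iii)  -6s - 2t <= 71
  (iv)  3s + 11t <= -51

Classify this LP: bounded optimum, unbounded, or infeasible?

The boundaries s = 0 and t = 0 meet at (0, 0), but that point violates 3s + 11t ≤ -51. Every candidate vertex is excluded by some other constraint, so the feasible region is empty.

infeasible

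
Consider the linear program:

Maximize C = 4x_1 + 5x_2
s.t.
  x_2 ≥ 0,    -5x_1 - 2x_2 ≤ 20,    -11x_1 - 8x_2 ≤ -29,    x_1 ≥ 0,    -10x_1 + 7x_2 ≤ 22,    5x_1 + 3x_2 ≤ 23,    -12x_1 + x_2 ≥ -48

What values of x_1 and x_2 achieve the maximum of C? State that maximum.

Corner points and C = 4x_1 + 5x_2:
  (29/11, 0) → C = 116/11
  (4, 0) → C = 16
  (27/157, 532/157) → C = 2768/157
  (19/13, 68/13) → C = 32
  (167/41, 36/41) → C = 848/41

At the optimal vertex, -10x_1 + 7x_2 = 22 and 5x_1 + 3x_2 = 23.
Solving simultaneously gives x_1 = 19/13, x_2 = 68/13.

x_1 = 19/13, x_2 = 68/13, maximum C = 32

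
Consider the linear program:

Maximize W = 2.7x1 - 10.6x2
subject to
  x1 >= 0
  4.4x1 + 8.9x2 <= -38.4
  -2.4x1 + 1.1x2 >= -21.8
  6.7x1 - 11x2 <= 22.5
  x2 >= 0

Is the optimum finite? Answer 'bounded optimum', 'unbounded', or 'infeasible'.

infeasible

The boundaries x1 = 0 and x2 = 0 meet at (0, 0), but that point violates 4.4x1 + 8.9x2 ≤ -38.4. Every candidate vertex is excluded by some other constraint, so the feasible region is empty.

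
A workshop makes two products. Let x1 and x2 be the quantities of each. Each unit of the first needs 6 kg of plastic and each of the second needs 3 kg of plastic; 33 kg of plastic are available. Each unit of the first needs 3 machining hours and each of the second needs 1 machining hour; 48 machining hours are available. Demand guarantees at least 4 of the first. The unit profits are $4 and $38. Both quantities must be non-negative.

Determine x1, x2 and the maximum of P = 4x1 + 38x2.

x1 = 4, x2 = 3, maximum P = 130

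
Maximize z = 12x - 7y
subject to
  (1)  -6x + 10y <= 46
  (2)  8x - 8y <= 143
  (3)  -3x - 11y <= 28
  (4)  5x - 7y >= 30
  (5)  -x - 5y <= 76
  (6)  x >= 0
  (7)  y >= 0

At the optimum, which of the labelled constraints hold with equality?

Feasible corners and z = 12x - 7y:
  (761/16, 475/16) → z = 5807/16
  (143/8, 0) → z = 429/2
  (6, 0) → z = 72

The maximum is at (761/16, 475/16). Substituting into each constraint, equality holds for (2) and (4); the remaining constraints have slack.

(2) and (4)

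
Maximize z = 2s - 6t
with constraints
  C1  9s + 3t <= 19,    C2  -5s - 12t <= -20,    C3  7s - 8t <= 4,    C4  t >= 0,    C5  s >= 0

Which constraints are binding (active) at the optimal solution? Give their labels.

Extreme points and z = 2s - 6t:
  (164/93, 97/93) → z = -254/93
  (0, 19/3) → z = -38
  (52/31, 30/31) → z = -76/31
  (0, 5/3) → z = -10

The maximum is at (52/31, 30/31). Substituting into each constraint, equality holds for C2 and C3; the remaining constraints have slack.

C2 and C3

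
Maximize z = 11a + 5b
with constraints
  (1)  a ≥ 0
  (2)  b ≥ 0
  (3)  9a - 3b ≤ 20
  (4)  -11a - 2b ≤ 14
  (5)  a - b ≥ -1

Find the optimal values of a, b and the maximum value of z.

a = 23/6, b = 29/6, maximum z = 199/3

Feasible corners and z = 11a + 5b:
  (0, 0) → z = 0
  (0, 1) → z = 5
  (20/9, 0) → z = 220/9
  (23/6, 29/6) → z = 199/3

The binding constraints are 9a - 3b = 20 and a - b = -1.
Solving simultaneously gives a = 23/6, b = 29/6.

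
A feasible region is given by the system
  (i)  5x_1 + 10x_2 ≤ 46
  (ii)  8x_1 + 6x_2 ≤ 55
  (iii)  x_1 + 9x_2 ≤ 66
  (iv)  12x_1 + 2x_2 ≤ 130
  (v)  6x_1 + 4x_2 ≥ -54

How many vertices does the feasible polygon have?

Of the 10 pairwise boundary intersections, those satisfying every inequality are:
  (137/25, 93/50)
  (-246/35, 284/35)
  (335/28, -95/14)
  (-15, 9)
  (157/9, -119/3)

5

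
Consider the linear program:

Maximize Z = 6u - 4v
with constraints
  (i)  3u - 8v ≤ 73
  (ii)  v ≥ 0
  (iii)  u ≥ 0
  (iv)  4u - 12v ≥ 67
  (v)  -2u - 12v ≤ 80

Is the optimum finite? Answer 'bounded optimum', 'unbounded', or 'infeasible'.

Corner points and Z = 6u - 4v:
  (73/3, 0) → Z = 146
  (85, 91/4) → Z = 419
  (67/4, 0) → Z = 201/2
The feasible region has finitely many vertices and no improving ray; the maximum is 419 at (85, 91/4).

bounded optimum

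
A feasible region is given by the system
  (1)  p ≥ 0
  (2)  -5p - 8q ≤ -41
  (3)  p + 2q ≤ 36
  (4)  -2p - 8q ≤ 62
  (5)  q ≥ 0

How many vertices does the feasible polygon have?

4

The feasible vertices (each the meet of two boundaries and inside every other half-plane) are:
  (0, 41/8)
  (0, 18)
  (41/5, 0)
  (36, 0)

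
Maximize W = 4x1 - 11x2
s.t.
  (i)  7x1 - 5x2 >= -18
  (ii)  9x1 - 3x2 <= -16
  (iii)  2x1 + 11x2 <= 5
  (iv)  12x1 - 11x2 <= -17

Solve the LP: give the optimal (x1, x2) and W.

Feasible corners and W = 4x1 - 11x2:
  (-173/87, 71/87) → W = -491/29
  (-113/17, -97/17) → W = 615/17
  (-23/15, 11/15) → W = -71/5
  (-125/63, -13/21) → W = -71/63

The binding constraints are 7x1 - 5x2 = -18 and 12x1 - 11x2 = -17.
Solving simultaneously gives x1 = -113/17, x2 = -97/17.

x1 = -113/17, x2 = -97/17, maximum W = 615/17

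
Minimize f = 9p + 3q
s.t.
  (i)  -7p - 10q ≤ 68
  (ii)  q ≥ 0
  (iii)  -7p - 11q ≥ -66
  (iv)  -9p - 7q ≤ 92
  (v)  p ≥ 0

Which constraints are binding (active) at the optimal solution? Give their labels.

Extreme points and f = 9p + 3q:
  (66/7, 0) → f = 594/7
  (0, 0) → f = 0
  (0, 6) → f = 18

The minimum is at (0, 0). Substituting into each constraint, equality holds for (ii) and (v); the remaining constraints have slack.

(ii) and (v)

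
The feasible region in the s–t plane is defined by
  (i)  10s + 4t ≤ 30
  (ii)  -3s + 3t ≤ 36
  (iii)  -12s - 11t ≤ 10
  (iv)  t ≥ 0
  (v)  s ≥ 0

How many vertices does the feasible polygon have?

Intersecting each pair of boundary lines and keeping only the points that satisfy every inequality leaves:
  (3, 0)
  (0, 15/2)
  (0, 0)

3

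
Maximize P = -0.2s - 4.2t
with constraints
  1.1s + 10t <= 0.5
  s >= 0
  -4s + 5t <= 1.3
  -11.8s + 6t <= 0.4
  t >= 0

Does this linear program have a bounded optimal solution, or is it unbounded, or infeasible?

Feasible corners and P = -0.2s - 4.2t:
  (0, 0.05) → P = -0.21
  (5/11, 0) → P = -1/11
  (0, 0) → P = 0
The feasible region has finitely many vertices and no improving ray; the maximum is 0 at (0, 0).

bounded optimum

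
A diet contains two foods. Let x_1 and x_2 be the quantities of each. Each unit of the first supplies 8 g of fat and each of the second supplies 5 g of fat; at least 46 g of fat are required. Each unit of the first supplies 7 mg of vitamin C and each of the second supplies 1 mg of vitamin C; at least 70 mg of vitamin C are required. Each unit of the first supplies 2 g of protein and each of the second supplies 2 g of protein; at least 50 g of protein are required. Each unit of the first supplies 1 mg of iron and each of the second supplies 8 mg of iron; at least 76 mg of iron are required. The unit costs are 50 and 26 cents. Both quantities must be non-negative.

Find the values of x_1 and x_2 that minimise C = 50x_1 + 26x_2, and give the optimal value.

Extreme points and C = 50x_1 + 26x_2:
  (0, 70) → C = 1820
  (76, 0) → C = 3800
  (15/2, 35/2) → C = 830
  (124/7, 51/7) → C = 7526/7
The feasible region is unbounded (it extends along (0, 1), (1, 0)), but C strictly increases along every unbounded feasible direction, so there is no improving ray and the minimum is attained at a vertex.

The binding constraints are 7x_1 + x_2 = 70 and 2x_1 + 2x_2 = 50.
Solving simultaneously gives x_1 = 15/2, x_2 = 35/2.

x_1 = 15/2, x_2 = 35/2, minimum C = 830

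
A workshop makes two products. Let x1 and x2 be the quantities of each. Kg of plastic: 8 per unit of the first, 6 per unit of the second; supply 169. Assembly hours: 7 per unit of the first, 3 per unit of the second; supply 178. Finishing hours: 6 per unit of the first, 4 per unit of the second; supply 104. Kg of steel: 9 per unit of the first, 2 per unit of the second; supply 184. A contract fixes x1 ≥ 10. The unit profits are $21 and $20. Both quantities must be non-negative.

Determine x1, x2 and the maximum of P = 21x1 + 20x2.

Feasible corners and P = 21x1 + 20x2:
  (52/3, 0) → P = 364
  (10, 0) → P = 210
  (10, 11) → P = 430

The optimum lies where 6x1 + 4x2 = 104 and x1 = 10.
Solving simultaneously gives x1 = 10, x2 = 11.

x1 = 10, x2 = 11, maximum P = 430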